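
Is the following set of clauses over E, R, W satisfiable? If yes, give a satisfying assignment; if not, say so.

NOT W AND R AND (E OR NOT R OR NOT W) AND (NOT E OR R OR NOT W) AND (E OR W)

E = True, R = True, W = False

Unit clause (NOT W) forces W = False.
Unit clause (R) forces R = True.
In (E OR W) only E is left, so E = True.
Check each clause:
  (NOT W): NOT W holds.
  (R): R holds.
  (E OR NOT R OR NOT W): E holds.
  (NOT E OR R OR NOT W): R holds.
  (E OR W): E holds.
All clauses satisfied.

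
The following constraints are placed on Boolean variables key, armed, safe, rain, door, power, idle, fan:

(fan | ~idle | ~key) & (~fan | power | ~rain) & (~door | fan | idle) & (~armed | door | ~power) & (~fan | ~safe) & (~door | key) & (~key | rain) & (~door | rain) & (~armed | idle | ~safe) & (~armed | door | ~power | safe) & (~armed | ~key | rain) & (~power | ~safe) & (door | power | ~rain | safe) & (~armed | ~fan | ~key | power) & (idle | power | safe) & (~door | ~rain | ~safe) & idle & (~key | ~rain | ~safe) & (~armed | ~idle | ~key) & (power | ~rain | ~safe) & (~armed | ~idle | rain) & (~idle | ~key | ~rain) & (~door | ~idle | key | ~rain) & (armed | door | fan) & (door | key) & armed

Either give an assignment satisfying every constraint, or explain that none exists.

Case key = True:
  (~key | rain) forces rain = True.
  (idle) forces idle = True.
  Clause (~idle | ~key | ~rain) is falsified — contradiction.
Case key = False:
  (~door | key) forces door = False.
  Clause (door | key) is falsified — contradiction.
Both cases fail, so the formula is unsatisfiable.

UNSATISFIABLE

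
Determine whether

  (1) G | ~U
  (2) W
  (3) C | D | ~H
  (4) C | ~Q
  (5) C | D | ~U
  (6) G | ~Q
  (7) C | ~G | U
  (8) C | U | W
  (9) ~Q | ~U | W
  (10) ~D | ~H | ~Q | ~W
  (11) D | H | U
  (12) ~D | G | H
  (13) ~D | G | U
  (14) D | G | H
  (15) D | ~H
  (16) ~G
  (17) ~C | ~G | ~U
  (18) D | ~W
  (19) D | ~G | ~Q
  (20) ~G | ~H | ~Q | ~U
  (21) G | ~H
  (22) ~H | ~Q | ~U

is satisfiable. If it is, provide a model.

Unsatisfiable

Case D = True:
  (W) forces W = True.
  (~G) forces G = False.
  (G | ~U) forces U = False.
  Clause (~D | G | U) is falsified — contradiction.
Case D = False:
  (W) forces W = True.
  Clause (D | ~W) is falsified — contradiction.
Both cases fail, so the formula is unsatisfiable.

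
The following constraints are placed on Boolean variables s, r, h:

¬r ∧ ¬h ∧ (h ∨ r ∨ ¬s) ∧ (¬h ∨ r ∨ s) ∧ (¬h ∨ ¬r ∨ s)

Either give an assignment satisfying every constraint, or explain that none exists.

Unit clause (¬r) forces r = False.
Unit clause (¬h) forces h = False.
In (h ∨ r ∨ ¬s) only ¬s is left, so s = False.
Check each clause:
  (¬r): ¬r holds.
  (¬h): ¬h holds.
  (h ∨ r ∨ ¬s): ¬s holds.
  (¬h ∨ r ∨ s): ¬h holds.
  (¬h ∨ ¬r ∨ s): ¬h holds.
All clauses satisfied.

s = False; r = False; h = False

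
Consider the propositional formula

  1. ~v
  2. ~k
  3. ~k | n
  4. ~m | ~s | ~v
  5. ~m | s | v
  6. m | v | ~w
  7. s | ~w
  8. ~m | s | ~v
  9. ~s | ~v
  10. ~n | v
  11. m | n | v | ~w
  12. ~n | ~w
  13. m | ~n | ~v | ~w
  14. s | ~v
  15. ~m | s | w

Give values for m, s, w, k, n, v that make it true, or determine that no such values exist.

Unit clause (~v) forces v = False.
Unit clause (~k) forces k = False.
In (~n | v) only ~n is left, so n = False.
Set m = False.
  then (m | v | ~w) forces w = False.
Set s = False.
All clauses satisfied.

m=F; s=F; w=F; k=F; n=F; v=F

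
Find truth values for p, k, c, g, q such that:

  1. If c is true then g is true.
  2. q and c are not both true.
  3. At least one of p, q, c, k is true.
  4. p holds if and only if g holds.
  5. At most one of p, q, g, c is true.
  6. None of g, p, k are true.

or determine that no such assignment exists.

p: False, k: False, c: False, g: False, q: True

  (1) c=F ⇒ g: vacuous ✓
  (2) q=T, c=F — not both ✓
  (3) {p, q, c, k}: 1 true — at least one ✓
  (4) p=F, g=F — same ✓
  (5) {p, q, g, c}: 1 true — at most one ✓
  (6) {g, p, k}: 0 true — none ✓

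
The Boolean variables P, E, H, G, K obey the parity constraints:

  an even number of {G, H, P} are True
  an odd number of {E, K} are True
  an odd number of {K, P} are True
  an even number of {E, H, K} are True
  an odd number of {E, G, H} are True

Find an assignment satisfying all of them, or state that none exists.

Adding constraints 1, 2, 3, 5 mod 2: every variable appears an even number of times on the left, so the left side is 0.
But the right sides sum to 1 (mod 2). 0 ≠ 1 — the system is inconsistent.

The formula is unsatisfiable.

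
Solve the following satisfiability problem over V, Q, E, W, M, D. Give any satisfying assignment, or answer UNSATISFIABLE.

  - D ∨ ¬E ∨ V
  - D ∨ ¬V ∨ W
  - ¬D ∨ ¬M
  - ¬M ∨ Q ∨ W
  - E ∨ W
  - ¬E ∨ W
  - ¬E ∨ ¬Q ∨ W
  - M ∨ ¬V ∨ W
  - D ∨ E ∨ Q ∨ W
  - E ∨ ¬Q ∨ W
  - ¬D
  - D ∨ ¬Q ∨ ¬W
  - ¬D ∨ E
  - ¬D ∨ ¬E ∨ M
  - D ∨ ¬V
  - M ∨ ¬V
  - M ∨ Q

Unit clause (¬D) forces D = False.
In (D ∨ ¬V) only ¬V is left, so V = False.
In (D ∨ ¬E ∨ V) only ¬E is left, so E = False.
In (E ∨ W) only W is left, so W = True.
In (D ∨ ¬Q ∨ ¬W) only ¬Q is left, so Q = False.
In (M ∨ Q) only M is left, so M = True.
All clauses satisfied.

V = False; Q = False; E = False; W = True; M = True; D = False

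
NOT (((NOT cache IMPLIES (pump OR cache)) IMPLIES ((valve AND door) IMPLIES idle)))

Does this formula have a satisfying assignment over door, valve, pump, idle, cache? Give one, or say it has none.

door = True; valve = True; pump = True; idle = False; cache = False

  NOT (((NOT cache IMPLIES (pump OR cache)) IMPLIES ((valve AND door) IMPLIES idle))) = True
    (NOT cache IMPLIES (pump OR cache)) IMPLIES ((valve AND door) IMPLIES idle) = False
      NOT cache IMPLIES (pump OR cache) = True
        NOT cache = True
        pump OR cache = True
      (valve AND door) IMPLIES idle = False
        valve AND door = True
The formula evaluates to True.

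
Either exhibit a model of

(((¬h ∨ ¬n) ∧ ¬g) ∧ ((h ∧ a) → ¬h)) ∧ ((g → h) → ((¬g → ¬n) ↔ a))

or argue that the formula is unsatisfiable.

h = False; g = False; n = True; a = False

  ((¬h ∨ ¬n) ∧ ¬g) ∧ ((h ∧ a) → ¬h) = True
    (¬h ∨ ¬n) ∧ ¬g = True
      ¬h ∨ ¬n = True
        ¬h = True
        ¬n = False
      ¬g = True
    (h ∧ a) → ¬h = True
      h ∧ a = False
      ¬h = True
  (g → h) → ((¬g → ¬n) ↔ a) = True
    g → h = True
    (¬g → ¬n) ↔ a = True
      ¬g → ¬n = False
        ¬g = True
        ¬n = False
Both conjuncts True, so the formula holds.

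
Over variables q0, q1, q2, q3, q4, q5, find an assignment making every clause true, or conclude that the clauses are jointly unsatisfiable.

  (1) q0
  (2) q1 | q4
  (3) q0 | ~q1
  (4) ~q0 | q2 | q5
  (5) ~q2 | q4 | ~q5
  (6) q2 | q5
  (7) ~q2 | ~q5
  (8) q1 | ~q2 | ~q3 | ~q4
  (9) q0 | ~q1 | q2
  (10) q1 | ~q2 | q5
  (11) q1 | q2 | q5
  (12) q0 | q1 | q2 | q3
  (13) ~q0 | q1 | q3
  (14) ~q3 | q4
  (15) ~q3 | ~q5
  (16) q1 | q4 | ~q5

Unit clause (q0) forces q0 = True.
Try q1 = False:
  (q1 | q4) forces q4 = True.
  (~q0 | q1 | q3) forces q3 = True.
  (q1 | ~q2 | ~q3 | ~q4) forces q2 = False.
  (~q0 | q2 | q5) forces q5 = True.
  clause (~q3 | ~q5) is falsified — backtrack.
So q1 = True.
Set q2 = True.
  then (~q2 | ~q5) forces q5 = False.
Set q3 = False.
Set q4 = True.
All clauses satisfied.

q0: True, q1: True, q2: True, q3: False, q4: True, q5: False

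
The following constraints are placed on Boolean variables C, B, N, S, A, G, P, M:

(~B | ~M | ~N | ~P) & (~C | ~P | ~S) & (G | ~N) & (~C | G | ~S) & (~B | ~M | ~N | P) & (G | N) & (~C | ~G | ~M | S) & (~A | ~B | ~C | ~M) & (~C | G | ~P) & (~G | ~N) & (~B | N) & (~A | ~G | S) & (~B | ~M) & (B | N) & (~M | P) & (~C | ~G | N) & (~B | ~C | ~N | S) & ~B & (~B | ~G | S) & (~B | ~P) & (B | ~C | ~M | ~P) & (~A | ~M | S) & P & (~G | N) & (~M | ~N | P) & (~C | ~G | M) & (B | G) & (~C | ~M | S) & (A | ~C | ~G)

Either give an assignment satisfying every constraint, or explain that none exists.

Unsatisfiable

Case B = True:
  Clause (~B) is falsified — contradiction.
Case B = False:
  (B | N) forces N = True.
  (G | ~N) forces G = True.
  Clause (~G | ~N) is falsified — contradiction.
Both cases fail, so the formula is unsatisfiable.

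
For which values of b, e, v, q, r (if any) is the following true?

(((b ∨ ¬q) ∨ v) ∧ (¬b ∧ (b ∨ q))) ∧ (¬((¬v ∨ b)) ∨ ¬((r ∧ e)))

b = False, e = False, v = True, q = True, r = True

  ((b ∨ ¬q) ∨ v) ∧ (¬b ∧ (b ∨ q)) = True
    (b ∨ ¬q) ∨ v = True
      b ∨ ¬q = False
        ¬q = False
    ¬b ∧ (b ∨ q) = True
      ¬b = True
      b ∨ q = True
  ¬((¬v ∨ b)) ∨ ¬((r ∧ e)) = True
    ¬((¬v ∨ b)) = True
      ¬v ∨ b = False
        ¬v = False
    ¬((r ∧ e)) = True
      r ∧ e = False
Both conjuncts True, so the formula holds.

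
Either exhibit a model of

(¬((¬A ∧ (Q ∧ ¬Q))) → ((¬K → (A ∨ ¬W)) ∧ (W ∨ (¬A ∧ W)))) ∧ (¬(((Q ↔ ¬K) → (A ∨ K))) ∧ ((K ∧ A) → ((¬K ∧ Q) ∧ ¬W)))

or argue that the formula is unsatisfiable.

Unsatisfiable

Case A = True: the conjunct ¬(((Q ↔ ¬K) → (A ∨ K))) becomes ¬(((Q ↔ ¬K) → True)) = False.
Case A = False: the formula simplifies to (¬((Q ∧ ¬Q)) → ((¬K → ¬W) ∧ (W ∨ W))) ∧ ¬(((Q ↔ ¬K) → K)).
  K = True: the conjunct ¬(((Q ↔ ¬K) → K)) becomes ¬((¬Q → True)) = False.
  K = False: simplifies to (¬((Q ∧ ¬Q)) → (¬W ∧ (W ∨ W))) ∧ ¬(¬Q).
    Q = True: simplifies to ¬W ∧ (W ∨ W).
      W = True: the conjunct ¬W is False.
      W = False: the conjunct W ∨ W becomes False ∨ False = False.
    Q = False: the conjunct ¬(¬Q) becomes ¬(¬False) = False.
Both cases fail — unsatisfiable.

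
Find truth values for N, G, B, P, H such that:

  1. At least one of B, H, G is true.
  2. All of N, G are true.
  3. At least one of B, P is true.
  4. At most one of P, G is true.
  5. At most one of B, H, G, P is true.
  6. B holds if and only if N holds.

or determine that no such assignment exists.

Case B = True:
  (2) forces N = True.
  (2) forces G = True.
  Constraint (5) is violated (B=T, G=T) — contradiction.
Case B = False:
  (2) forces N = True.
  Constraint (6) is violated (B=F, N=T) — contradiction.
Both cases fail — unsatisfiable.

Unsatisfiable — no assignment works.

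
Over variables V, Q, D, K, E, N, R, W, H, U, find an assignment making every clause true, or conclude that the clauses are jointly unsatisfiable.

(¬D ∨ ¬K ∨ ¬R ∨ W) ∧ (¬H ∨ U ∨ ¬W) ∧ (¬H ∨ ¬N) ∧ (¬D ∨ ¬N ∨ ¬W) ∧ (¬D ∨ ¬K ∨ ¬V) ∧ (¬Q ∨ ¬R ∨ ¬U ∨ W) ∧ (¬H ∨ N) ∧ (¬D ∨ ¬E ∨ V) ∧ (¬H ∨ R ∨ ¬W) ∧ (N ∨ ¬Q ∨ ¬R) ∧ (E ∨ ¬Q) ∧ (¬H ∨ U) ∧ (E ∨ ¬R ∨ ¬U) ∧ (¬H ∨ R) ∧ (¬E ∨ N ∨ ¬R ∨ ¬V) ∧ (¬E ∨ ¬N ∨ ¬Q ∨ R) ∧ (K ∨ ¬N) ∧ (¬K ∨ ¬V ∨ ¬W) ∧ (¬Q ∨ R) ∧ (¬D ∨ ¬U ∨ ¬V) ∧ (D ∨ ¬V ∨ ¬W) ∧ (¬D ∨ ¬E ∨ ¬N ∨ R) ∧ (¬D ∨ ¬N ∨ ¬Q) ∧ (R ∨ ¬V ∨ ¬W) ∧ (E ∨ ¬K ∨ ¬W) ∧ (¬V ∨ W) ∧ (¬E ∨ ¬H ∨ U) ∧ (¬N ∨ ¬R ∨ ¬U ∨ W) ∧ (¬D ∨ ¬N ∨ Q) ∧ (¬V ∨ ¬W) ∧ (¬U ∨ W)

V = False, Q = False, D = False, K = True, E = False, N = False, R = False, W = False, H = False, U = False

Try V = True:
  (¬V ∨ W) forces W = True.
  clause (¬V ∨ ¬W) is falsified — backtrack.
So V = False.
Set Q = False.
Set D = False.
Set K = True.
Set E = False.
  then (E ∨ ¬K ∨ ¬W) forces W = False.
  then (¬U ∨ W) forces U = False.
  then (¬H ∨ U) forces H = False.
Set N = False.
Set R = False.
All clauses satisfied.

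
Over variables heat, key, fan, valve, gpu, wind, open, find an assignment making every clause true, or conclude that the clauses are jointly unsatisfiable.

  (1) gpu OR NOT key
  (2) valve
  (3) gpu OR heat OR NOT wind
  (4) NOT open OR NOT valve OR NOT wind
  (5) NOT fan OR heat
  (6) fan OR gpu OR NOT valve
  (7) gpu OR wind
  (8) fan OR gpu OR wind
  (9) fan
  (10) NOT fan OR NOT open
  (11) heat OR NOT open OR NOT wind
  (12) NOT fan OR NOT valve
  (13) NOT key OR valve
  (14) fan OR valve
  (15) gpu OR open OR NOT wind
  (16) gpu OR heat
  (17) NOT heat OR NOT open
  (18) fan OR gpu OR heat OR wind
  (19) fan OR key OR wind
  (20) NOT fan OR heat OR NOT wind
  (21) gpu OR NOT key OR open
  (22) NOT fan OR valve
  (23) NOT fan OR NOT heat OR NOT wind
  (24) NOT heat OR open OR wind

No satisfying assignment exists.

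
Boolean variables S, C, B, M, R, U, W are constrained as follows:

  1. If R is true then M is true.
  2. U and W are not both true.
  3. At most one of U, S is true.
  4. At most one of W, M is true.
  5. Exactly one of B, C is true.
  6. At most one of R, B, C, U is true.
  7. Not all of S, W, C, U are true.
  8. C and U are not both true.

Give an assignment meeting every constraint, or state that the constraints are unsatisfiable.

S = True, C = False, B = True, M = False, R = False, U = False, W = False

  (1) R=F ⇒ M: vacuous ✓
  (2) U=F, W=F — not both ✓
  (3) {U, S}: 1 true — at most one ✓
  (4) {W, M}: 0 true — at most one ✓
  (5) {B, C}: 1 true — exactly one ✓
  (6) {R, B, C, U}: 1 true — at most one ✓
  (7) {S, W, C, U}: 1/4 true — not all ✓
  (8) C=F, U=F — not both ✓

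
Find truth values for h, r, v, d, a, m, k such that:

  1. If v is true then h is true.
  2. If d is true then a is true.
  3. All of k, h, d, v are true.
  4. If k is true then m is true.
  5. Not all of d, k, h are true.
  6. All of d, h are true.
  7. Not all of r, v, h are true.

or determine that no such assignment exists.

Unsatisfiable

Case h = True:
  (3) forces k = True.
  (3) forces d = True.
  Constraint (5) is violated (d=T, k=T, h=T) — contradiction.
Case h = False:
  Constraint (3) is violated (h=F) — contradiction.
Both cases fail — unsatisfiable.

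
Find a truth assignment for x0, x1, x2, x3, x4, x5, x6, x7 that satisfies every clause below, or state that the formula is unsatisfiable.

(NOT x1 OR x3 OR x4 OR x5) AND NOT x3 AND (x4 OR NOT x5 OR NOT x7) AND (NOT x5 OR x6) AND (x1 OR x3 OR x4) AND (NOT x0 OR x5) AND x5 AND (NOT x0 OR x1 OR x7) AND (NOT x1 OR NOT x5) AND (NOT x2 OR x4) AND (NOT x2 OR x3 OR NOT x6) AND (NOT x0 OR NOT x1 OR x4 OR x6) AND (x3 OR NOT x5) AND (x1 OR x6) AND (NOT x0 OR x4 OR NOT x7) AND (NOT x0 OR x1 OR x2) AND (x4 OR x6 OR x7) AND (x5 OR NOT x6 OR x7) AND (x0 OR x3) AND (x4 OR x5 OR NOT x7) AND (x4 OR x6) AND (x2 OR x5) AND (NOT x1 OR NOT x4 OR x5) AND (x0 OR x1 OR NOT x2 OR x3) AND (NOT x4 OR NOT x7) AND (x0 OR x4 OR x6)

Case x3 = True:
  Clause (NOT x3) is falsified — contradiction.
Case x3 = False:
  (x5) forces x5 = True.
  Clause (x3 OR NOT x5) is falsified — contradiction.
Both cases fail, so the formula is unsatisfiable.

The formula is unsatisfiable.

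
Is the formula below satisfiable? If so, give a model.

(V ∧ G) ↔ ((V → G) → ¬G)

G: True; V: False

  (V ∧ G) ↔ ((V → G) → ¬G) = True
    V ∧ G = False
    (V → G) → ¬G = False
      V → G = True
      ¬G = False
The formula evaluates to True.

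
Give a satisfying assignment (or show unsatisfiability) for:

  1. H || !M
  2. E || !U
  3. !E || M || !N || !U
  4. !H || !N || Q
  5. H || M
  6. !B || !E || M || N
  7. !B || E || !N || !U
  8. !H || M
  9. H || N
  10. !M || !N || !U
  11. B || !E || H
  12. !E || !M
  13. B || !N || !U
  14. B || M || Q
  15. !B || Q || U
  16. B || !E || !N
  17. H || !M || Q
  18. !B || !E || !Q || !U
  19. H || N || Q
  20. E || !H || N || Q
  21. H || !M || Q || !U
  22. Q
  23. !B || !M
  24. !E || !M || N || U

Unit clause (Q) forces Q = True.
Try U = True:
  (E || !U) forces E = True.
  (!E || !M) forces M = False.
  (!E || M || !N || !U) forces N = False.
  (H || M) forces H = True.
  clause (!H || M) is falsified — backtrack.
So U = False.
Set N = False.
  then (H || N) forces H = True.
  then (!H || M) forces M = True.
  then (!E || !M) forces E = False.
  then (!B || !M) forces B = False.
All clauses satisfied.

U: False, N: False, H: True, E: False, M: True, Q: True, B: False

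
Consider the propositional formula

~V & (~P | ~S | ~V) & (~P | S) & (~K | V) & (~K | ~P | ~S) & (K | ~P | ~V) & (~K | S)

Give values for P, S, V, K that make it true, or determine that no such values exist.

P = False; S = False; V = False; K = False

Unit clause (~V) forces V = False.
In (~K | V) only ~K is left, so K = False.
Set P = False.
Set S = False.
Check each clause:
  (~V): ~V holds.
  (~P | ~S | ~V): ~P holds.
  (~P | S): ~P holds.
  (~K | V): ~K holds.
  (~K | ~P | ~S): ~K holds.
  (K | ~P | ~V): ~P holds.
  (~K | S): ~K holds.
All clauses satisfied.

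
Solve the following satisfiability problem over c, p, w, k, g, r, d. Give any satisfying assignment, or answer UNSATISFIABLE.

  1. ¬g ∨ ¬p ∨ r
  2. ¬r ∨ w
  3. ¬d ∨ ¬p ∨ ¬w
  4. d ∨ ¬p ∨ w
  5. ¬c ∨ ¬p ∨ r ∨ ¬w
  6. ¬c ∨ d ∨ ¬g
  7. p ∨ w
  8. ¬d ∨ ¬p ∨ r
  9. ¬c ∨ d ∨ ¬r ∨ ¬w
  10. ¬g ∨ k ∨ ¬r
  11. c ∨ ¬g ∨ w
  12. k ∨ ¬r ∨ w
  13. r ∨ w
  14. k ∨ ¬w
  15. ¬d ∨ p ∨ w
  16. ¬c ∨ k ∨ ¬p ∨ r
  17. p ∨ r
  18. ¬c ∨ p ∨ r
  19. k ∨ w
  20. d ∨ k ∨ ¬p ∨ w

c: False; p: True; w: True; k: True; g: False; r: True; d: False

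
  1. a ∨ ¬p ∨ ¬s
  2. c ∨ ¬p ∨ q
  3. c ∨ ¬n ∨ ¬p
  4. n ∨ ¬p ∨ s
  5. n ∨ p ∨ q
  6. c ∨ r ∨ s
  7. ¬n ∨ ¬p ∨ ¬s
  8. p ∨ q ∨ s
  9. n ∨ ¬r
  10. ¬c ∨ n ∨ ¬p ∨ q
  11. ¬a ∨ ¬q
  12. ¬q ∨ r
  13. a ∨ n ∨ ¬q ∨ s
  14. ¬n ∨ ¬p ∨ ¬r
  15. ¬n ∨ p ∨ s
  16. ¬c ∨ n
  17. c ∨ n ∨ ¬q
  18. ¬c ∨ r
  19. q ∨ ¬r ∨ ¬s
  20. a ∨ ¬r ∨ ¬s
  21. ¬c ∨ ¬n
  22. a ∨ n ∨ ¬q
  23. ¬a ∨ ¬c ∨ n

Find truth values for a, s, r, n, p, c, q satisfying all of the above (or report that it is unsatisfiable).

Set a = False.
Set s = True.
  then (a ∨ ¬p ∨ ¬s) forces p = False.
  then (a ∨ ¬r ∨ ¬s) forces r = False.
  then (¬q ∨ r) forces q = False.
  then (¬c ∨ r) forces c = False.
  then (n ∨ p ∨ q) forces n = True.
All clauses satisfied.

a=F, s=T, r=F, n=T, p=F, c=F, q=F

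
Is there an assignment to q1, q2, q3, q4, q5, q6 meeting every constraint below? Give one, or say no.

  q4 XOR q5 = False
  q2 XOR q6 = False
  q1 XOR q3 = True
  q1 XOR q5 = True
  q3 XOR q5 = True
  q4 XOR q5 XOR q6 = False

UNSATISFIABLE

Adding constraints 3, 4, 5 mod 2: every variable appears an even number of times on the left, so the left side is 0.
But the right sides sum to 1 (mod 2). 0 ≠ 1 — the system is inconsistent.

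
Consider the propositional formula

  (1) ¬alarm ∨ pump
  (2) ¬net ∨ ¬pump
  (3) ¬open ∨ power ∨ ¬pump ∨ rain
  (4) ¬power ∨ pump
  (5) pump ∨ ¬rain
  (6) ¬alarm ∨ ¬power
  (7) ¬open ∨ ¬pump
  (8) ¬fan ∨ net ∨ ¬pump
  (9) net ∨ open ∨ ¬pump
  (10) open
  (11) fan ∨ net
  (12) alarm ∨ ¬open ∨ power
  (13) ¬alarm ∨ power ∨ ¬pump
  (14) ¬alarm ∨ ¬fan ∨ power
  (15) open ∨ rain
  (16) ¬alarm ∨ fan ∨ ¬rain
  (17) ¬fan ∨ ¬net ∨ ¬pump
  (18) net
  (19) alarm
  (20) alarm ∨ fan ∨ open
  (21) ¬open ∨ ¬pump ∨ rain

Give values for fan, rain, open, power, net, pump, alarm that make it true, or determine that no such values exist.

Unsatisfiable — no assignment works.

Case open = True:
  (¬open ∨ ¬pump) forces pump = False.
  (¬alarm ∨ pump) forces alarm = False.
  Clause (alarm) is falsified — contradiction.
Case open = False:
  Clause (open) is falsified — contradiction.
Both cases fail, so the formula is unsatisfiable.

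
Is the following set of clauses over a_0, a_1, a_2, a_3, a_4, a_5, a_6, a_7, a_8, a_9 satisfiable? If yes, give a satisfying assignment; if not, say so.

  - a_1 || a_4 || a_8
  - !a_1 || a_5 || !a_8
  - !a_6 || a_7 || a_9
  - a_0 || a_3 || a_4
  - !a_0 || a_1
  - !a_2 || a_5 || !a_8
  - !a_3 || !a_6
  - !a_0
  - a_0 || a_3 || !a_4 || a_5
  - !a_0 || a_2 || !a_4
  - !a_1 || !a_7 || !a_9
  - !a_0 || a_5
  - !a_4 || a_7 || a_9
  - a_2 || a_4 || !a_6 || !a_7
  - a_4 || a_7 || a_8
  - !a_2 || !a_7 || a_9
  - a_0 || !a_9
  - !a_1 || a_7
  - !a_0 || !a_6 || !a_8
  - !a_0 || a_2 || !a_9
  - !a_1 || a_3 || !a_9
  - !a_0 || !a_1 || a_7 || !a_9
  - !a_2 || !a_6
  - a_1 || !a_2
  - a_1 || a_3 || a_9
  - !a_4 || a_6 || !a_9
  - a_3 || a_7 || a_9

Unit clause (!a_0) forces a_0 = False.
In (a_0 || !a_9) only !a_9 is left, so a_9 = False.
Set a_1 = True.
  then (!a_1 || a_7) forces a_7 = True.
  then (!a_2 || !a_7 || a_9) forces a_2 = False.
Set a_3 = False.
  then (a_0 || a_3 || a_4) forces a_4 = True.
  then (a_0 || a_3 || !a_4 || a_5) forces a_5 = True.
Set a_6 = True.
Set a_8 = False.
All clauses satisfied.

a_0 = False, a_1 = True, a_2 = False, a_3 = False, a_4 = True, a_5 = True, a_6 = True, a_7 = True, a_8 = False, a_9 = False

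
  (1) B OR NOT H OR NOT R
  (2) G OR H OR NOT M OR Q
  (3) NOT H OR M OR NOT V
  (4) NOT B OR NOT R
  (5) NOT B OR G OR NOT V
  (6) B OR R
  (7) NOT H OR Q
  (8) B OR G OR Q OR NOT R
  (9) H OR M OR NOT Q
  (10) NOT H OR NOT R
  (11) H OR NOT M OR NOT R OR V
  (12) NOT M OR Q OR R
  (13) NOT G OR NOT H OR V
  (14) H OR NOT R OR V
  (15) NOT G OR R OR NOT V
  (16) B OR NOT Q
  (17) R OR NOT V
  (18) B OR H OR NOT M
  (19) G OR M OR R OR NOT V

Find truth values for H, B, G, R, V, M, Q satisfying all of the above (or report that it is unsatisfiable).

Set H = False.
Set B = True.
  then (NOT B OR NOT R) forces R = False.
  then (R OR NOT V) forces V = False.
Set G = False.
Set M = True.
  then (G OR H OR NOT M OR Q) forces Q = True.
All clauses satisfied.

H=F; B=T; G=F; R=F; V=F; M=T; Q=T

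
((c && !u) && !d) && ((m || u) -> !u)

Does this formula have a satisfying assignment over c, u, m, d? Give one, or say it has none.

c = True; u = False; m = True; d = False

  (c && !u) && !d = True
    c && !u = True
      !u = True
    !d = True
  (m || u) -> !u = True
    m || u = True
    !u = True
Both conjuncts True, so the formula holds.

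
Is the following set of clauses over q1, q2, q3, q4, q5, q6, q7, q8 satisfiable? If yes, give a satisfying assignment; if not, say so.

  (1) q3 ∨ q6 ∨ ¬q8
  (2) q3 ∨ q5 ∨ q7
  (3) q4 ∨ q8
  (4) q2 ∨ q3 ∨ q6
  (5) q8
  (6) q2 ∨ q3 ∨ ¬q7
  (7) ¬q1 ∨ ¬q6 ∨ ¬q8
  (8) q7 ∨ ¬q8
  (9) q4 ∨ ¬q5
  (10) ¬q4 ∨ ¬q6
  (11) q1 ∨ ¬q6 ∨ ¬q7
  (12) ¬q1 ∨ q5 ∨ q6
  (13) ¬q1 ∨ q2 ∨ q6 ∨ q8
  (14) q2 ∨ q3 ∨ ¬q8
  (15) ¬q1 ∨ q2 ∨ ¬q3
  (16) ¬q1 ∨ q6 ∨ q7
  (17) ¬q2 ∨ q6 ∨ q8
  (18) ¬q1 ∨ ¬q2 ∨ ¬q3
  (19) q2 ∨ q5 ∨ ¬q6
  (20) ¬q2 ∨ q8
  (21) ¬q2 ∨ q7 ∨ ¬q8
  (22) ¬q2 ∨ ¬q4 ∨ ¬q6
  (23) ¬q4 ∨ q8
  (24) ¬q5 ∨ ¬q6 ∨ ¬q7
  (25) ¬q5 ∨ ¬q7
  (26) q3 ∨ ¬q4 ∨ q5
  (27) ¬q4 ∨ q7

Unit clause (q8) forces q8 = True.
In (q7 ∨ ¬q8) only q7 is left, so q7 = True.
In (¬q5 ∨ ¬q7) only ¬q5 is left, so q5 = False.
Try q1 = True:
  (¬q1 ∨ ¬q6 ∨ ¬q8) forces q6 = False.
  clause (¬q1 ∨ q5 ∨ q6) is falsified — backtrack.
So q1 = False.
  then (q1 ∨ ¬q6 ∨ ¬q7) forces q6 = False.
  then (q3 ∨ q6 ∨ ¬q8) forces q3 = True.
Set q2 = False.
Set q4 = True.
All clauses satisfied.

q1 = False, q2 = False, q3 = True, q4 = True, q5 = False, q6 = False, q7 = True, q8 = True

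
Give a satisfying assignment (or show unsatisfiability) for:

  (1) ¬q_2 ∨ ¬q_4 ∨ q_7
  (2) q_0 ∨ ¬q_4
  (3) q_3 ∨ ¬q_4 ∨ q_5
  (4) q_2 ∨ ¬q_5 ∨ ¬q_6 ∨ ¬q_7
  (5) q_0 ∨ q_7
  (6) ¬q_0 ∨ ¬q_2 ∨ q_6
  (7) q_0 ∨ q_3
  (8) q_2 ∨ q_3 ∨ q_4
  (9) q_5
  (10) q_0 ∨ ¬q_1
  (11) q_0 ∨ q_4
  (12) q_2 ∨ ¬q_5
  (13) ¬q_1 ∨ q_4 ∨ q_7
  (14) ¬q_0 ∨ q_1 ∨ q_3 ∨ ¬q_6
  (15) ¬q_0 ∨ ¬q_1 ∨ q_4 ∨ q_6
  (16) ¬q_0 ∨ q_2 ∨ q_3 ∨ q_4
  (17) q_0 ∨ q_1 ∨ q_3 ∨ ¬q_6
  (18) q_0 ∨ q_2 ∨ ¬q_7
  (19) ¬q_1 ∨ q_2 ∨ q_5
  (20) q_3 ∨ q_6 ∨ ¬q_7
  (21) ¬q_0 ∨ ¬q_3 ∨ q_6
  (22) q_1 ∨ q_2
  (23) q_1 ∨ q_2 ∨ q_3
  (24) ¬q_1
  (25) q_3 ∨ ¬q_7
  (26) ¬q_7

Unit clause (q_5) forces q_5 = True.
In (q_2 ∨ ¬q_5) only q_2 is left, so q_2 = True.
Unit clause (¬q_1) forces q_1 = False.
Unit clause (¬q_7) forces q_7 = False.
In (¬q_2 ∨ ¬q_4 ∨ q_7) only ¬q_4 is left, so q_4 = False.
In (q_0 ∨ q_7) only q_0 is left, so q_0 = True.
In (¬q_0 ∨ ¬q_2 ∨ q_6) only q_6 is left, so q_6 = True.
In (¬q_0 ∨ q_1 ∨ q_3 ∨ ¬q_6) only q_3 is left, so q_3 = True.
All clauses satisfied.

q_0 = True, q_1 = False, q_2 = True, q_3 = True, q_4 = False, q_5 = True, q_6 = True, q_7 = False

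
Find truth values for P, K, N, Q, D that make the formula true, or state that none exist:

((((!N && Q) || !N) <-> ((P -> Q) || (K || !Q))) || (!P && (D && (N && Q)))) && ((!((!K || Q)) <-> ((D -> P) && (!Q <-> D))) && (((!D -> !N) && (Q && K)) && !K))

Unsatisfiable

Case K = True: the conjunct !K is False.
Case K = False: the conjunct K is False.
Both cases fail — unsatisfiable.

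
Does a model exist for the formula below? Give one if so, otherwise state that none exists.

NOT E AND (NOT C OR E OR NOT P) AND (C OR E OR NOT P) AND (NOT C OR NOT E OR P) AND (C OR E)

E = False, P = False, C = True

Unit clause (NOT E) forces E = False.
In (C OR E) only C is left, so C = True.
In (NOT C OR E OR NOT P) only NOT P is left, so P = False.
Check each clause:
  (NOT E): NOT E holds.
  (NOT C OR E OR NOT P): NOT P holds.
  (C OR E OR NOT P): C holds.
  (NOT C OR NOT E OR P): NOT E holds.
  (C OR E): C holds.
All clauses satisfied.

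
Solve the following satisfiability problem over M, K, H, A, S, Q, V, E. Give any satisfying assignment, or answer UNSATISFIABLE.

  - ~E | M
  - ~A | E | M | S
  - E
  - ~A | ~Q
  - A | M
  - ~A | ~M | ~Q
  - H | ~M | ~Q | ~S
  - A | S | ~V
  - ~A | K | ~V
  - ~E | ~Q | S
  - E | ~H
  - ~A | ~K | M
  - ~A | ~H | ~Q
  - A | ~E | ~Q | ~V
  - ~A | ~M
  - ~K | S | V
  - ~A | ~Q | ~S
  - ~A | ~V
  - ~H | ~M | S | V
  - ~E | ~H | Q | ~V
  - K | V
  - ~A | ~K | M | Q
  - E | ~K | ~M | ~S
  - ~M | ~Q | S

M=T, K=T, H=F, A=F, S=T, Q=F, V=T, E=T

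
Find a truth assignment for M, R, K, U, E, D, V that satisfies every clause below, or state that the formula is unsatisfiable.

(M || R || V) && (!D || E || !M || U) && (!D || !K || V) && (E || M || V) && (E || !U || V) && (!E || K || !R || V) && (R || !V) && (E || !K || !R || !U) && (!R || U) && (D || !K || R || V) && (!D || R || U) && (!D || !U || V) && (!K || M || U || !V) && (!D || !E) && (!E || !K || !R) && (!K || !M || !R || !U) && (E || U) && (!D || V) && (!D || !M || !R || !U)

M = False, R = True, K = False, U = True, E = True, D = False, V = True

Set M = False.
Set R = True.
  then (!R || U) forces U = True.
Set K = False.
Set E = True.
  then (!E || K || !R || V) forces V = True.
  then (!D || !E) forces D = False.
All clauses satisfied.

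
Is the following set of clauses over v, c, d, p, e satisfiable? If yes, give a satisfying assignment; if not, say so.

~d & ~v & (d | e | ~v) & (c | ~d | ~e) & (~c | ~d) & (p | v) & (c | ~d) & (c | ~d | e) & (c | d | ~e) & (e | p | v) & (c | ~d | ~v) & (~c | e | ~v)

Unit clause (~d) forces d = False.
Unit clause (~v) forces v = False.
In (p | v) only p is left, so p = True.
Set c = True.
Set e = True.
All clauses satisfied.

v = False, c = True, d = False, p = True, e = True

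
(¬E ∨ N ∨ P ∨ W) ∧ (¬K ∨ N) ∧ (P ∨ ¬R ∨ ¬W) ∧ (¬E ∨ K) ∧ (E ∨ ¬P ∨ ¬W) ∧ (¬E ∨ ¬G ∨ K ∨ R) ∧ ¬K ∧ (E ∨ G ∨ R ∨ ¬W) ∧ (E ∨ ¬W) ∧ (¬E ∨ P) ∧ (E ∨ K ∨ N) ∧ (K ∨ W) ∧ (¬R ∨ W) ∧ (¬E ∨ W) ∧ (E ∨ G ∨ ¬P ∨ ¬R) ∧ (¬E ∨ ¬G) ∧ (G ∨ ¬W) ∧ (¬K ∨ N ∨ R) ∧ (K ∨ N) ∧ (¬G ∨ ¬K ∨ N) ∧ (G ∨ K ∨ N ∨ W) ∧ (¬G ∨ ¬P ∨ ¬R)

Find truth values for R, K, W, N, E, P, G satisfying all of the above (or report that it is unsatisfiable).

Case K = True:
  Clause (¬K) is falsified — contradiction.
Case K = False:
  (¬E ∨ K) forces E = False.
  (E ∨ ¬W) forces W = False.
  Clause (K ∨ W) is falsified — contradiction.
Both cases fail, so the formula is unsatisfiable.

No satisfying assignment exists.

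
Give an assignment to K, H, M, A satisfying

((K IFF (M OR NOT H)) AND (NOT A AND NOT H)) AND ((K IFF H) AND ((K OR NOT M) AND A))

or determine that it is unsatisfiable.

Case A = True: the conjunct NOT A is False.
Case A = False: the conjunct A is False.
Both cases fail — unsatisfiable.

Unsatisfiable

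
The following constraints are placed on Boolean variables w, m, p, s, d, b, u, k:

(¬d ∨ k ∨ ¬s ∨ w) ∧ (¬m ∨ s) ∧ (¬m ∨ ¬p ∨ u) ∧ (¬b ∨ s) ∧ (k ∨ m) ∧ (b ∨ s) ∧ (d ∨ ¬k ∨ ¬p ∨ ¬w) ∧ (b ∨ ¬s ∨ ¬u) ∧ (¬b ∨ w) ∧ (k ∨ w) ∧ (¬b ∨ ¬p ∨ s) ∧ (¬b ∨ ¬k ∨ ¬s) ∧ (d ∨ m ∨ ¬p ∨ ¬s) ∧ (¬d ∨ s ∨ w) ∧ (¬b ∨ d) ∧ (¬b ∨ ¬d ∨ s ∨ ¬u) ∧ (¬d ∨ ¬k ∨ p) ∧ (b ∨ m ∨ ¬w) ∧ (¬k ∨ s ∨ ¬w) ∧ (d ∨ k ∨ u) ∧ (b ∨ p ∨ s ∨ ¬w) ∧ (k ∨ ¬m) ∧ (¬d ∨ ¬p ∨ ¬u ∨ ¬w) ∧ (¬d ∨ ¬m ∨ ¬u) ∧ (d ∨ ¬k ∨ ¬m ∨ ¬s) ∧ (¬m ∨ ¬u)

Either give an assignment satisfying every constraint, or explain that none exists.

w = False, m = False, p = False, s = True, d = False, b = False, u = False, k = True

Set w = False.
  then (¬b ∨ w) forces b = False.
  then (k ∨ w) forces k = True.
  then (b ∨ s) forces s = True.
  then (b ∨ ¬s ∨ ¬u) forces u = False.
Try m = True:
  (¬m ∨ ¬p ∨ u) forces p = False.
  (¬d ∨ ¬k ∨ p) forces d = False.
  clause (d ∨ ¬k ∨ ¬m ∨ ¬s) is falsified — backtrack.
So m = False.
Set p = False.
  then (¬d ∨ ¬k ∨ p) forces d = False.
All clauses satisfied.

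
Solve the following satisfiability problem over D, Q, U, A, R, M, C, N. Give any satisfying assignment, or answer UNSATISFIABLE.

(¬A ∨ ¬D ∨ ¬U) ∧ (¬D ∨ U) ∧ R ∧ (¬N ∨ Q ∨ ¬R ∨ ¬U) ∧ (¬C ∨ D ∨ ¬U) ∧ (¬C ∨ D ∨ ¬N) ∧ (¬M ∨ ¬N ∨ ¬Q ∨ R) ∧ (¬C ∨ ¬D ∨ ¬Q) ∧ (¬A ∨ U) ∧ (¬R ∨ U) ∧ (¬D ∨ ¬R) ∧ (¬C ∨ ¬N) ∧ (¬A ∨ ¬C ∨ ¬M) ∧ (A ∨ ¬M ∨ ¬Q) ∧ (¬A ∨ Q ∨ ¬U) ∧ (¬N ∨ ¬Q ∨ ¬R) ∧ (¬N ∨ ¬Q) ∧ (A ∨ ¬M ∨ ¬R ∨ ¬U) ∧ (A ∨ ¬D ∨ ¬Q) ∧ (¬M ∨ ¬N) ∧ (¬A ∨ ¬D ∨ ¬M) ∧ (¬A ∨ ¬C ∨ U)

Unit clause (R) forces R = True.
In (¬R ∨ U) only U is left, so U = True.
In (¬D ∨ ¬R) only ¬D is left, so D = False.
In (¬C ∨ D ∨ ¬U) only ¬C is left, so C = False.
Set Q = True.
  then (¬N ∨ ¬Q ∨ ¬R) forces N = False.
Set A = True.
Set M = True.
All clauses satisfied.

D: False; Q: True; U: True; A: True; R: True; M: True; C: False; N: False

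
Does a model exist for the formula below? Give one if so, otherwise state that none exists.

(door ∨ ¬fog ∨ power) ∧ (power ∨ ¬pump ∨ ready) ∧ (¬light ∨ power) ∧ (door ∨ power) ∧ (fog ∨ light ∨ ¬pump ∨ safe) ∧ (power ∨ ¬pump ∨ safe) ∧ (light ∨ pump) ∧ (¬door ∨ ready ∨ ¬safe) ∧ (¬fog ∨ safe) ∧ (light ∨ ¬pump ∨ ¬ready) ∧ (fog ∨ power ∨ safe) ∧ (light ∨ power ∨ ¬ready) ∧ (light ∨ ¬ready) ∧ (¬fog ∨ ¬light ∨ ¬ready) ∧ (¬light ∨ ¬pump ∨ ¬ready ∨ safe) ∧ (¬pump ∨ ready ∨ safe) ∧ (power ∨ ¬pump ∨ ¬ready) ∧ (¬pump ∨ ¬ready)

Try power = False:
  (¬light ∨ power) forces light = False.
  (door ∨ power) forces door = True.
  (light ∨ pump) forces pump = True.
  (power ∨ ¬pump ∨ ready) forces ready = True.
  clause (light ∨ ¬pump ∨ ¬ready) is falsified — backtrack.
So power = True.
Set fog = False.
Set safe = False.
Try pump = True:
  (fog ∨ light ∨ ¬pump ∨ safe) forces light = True.
  (¬light ∨ ¬pump ∨ ¬ready ∨ safe) forces ready = False.
  clause (¬pump ∨ ready ∨ safe) is falsified — backtrack.
So pump = False.
  then (light ∨ pump) forces light = True.
Set ready = False.
Set door = False.
All clauses satisfied.

power = True, fog = False, safe = False, pump = False, ready = False, door = False, light = True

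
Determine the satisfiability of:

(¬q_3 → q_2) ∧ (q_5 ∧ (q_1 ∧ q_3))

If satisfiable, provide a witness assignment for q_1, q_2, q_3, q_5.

q_1=T, q_2=T, q_3=T, q_5=T

  ¬q_3 → q_2 = True
    ¬q_3 = False
  q_5 ∧ (q_1 ∧ q_3) = True
    q_1 ∧ q_3 = True
Both conjuncts True, so the formula holds.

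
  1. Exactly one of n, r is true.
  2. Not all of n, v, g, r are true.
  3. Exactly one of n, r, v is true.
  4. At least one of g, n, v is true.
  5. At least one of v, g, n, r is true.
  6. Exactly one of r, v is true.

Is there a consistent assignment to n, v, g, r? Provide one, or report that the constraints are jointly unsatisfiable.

n = False, v = False, g = True, r = True

  (1) {n, r}: 1 true — exactly one ✓
  (2) {n, v, g, r}: 2/4 true — not all ✓
  (3) {n, r, v}: 1 true — exactly one ✓
  (4) {g, n, v}: 1 true — at least one ✓
  (5) {v, g, n, r}: 2 true — at least one ✓
  (6) {r, v}: 1 true — exactly one ✓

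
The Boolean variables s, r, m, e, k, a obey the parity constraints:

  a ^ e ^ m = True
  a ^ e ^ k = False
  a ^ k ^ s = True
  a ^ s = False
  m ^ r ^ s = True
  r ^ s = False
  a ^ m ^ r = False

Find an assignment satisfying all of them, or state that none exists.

No satisfying assignment exists.

Adding constraints 1, 2, 3, 4, 5, 6 mod 2: every variable appears an even number of times on the left, so the left side is 0.
But the right sides sum to 1 (mod 2). 0 ≠ 1 — the system is inconsistent.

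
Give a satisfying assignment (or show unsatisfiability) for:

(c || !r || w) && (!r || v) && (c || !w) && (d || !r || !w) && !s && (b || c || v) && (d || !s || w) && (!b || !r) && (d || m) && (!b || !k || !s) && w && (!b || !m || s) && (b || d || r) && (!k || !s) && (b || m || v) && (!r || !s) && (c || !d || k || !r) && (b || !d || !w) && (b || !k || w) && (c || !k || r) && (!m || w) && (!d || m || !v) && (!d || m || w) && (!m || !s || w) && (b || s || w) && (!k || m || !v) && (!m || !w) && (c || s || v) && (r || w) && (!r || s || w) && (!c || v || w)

s = False; w = True; r = False; b = True; v = False; k = False; d = True; m = False; c = True

Unit clause (!s) forces s = False.
Unit clause (w) forces w = True.
In (!m || !w) only !m is left, so m = False.
In (c || !w) only c is left, so c = True.
In (d || m) only d is left, so d = True.
In (b || !d || !w) only b is left, so b = True.
In (!d || m || !v) only !v is left, so v = False.
In (!r || v) only !r is left, so r = False.
Set k = False.
All clauses satisfied.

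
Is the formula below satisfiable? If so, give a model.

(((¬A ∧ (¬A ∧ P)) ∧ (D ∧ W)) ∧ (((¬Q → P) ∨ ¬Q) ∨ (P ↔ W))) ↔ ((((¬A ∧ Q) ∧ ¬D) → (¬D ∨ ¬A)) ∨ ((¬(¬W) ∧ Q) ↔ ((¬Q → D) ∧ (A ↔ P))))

W: True, Q: True, D: True, A: False, P: True

  (((¬A ∧ (¬A ∧ P)) ∧ (D ∧ W)) ∧ (((¬Q → P) ∨ ¬Q) ∨ (P ↔ W))) ↔ ((((¬A ∧ Q) ∧ ¬D) → (¬D ∨ ¬A)) ∨ ((¬(¬W) ∧ Q) ↔ ((¬Q → D) ∧ (A ↔ P)))) = True
    ((¬A ∧ (¬A ∧ P)) ∧ (D ∧ W)) ∧ (((¬Q → P) ∨ ¬Q) ∨ (P ↔ W)) = True
      (¬A ∧ (¬A ∧ P)) ∧ (D ∧ W) = True
        ¬A ∧ (¬A ∧ P) = True
          ¬A = True
          ¬A ∧ P = True
            ¬A = True
        D ∧ W = True
      ((¬Q → P) ∨ ¬Q) ∨ (P ↔ W) = True
        (¬Q → P) ∨ ¬Q = True
          ¬Q → P = True
            ¬Q = False
          ¬Q = False
        P ↔ W = True
    (((¬A ∧ Q) ∧ ¬D) → (¬D ∨ ¬A)) ∨ ((¬(¬W) ∧ Q) ↔ ((¬Q → D) ∧ (A ↔ P))) = True
      ((¬A ∧ Q) ∧ ¬D) → (¬D ∨ ¬A) = True
        (¬A ∧ Q) ∧ ¬D = False
          ¬A ∧ Q = True
            ¬A = True
          ¬D = False
        ¬D ∨ ¬A = True
          ¬D = False
          ¬A = True
      (¬(¬W) ∧ Q) ↔ ((¬Q → D) ∧ (A ↔ P)) = False
        ¬(¬W) ∧ Q = True
          ¬(¬W) = True
            ¬W = False
        (¬Q → D) ∧ (A ↔ P) = False
          ¬Q → D = True
            ¬Q = False
          A ↔ P = False
The formula evaluates to True.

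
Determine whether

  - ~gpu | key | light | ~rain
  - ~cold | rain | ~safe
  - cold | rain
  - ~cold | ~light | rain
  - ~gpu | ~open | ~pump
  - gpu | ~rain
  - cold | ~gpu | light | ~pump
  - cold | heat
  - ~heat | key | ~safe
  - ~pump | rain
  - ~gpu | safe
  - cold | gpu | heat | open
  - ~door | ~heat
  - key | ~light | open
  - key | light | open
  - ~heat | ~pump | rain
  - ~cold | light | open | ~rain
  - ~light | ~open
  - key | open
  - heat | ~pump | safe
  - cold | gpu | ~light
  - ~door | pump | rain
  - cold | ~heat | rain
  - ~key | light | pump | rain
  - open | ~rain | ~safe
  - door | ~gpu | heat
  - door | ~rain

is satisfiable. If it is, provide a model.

Set gpu = False.
  then (gpu | ~rain) forces rain = False.
  then (~pump | rain) forces pump = False.
  then (~door | pump | rain) forces door = False.
  then (cold | rain) forces cold = True.
  then (~cold | ~light | rain) forces light = False.
  then (~key | light | pump | rain) forces key = False.
  then (~cold | rain | ~safe) forces safe = False.
  then (key | light | open) forces open = True.
Set heat = False.
All clauses satisfied.

gpu = False; door = False; cold = True; rain = False; pump = False; heat = False; safe = False; light = False; key = False; open = True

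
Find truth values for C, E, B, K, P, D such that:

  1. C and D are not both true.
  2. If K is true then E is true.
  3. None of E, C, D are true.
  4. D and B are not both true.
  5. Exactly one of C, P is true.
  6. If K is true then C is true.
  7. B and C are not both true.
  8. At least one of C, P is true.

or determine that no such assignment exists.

C = False, E = False, B = False, K = False, P = True, D = False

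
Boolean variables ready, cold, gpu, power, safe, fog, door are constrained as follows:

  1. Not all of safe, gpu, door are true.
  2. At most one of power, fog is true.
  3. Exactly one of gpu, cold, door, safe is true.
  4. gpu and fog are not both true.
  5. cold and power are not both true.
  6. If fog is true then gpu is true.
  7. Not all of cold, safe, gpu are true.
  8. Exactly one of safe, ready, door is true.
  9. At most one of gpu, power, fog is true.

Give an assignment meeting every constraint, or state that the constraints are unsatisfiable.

ready=F, cold=F, gpu=F, power=F, safe=T, fog=F, door=F

  (1) {safe, gpu, door}: 1/3 true — not all ✓
  (2) {power, fog}: 0 true — at most one ✓
  (3) {gpu, cold, door, safe}: 1 true — exactly one ✓
  (4) gpu=F, fog=F — not both ✓
  (5) cold=F, power=F — not both ✓
  (6) fog=F ⇒ gpu: vacuous ✓
  (7) {cold, safe, gpu}: 1/3 true — not all ✓
  (8) {safe, ready, door}: 1 true — exactly one ✓
  (9) {gpu, power, fog}: 0 true — at most one ✓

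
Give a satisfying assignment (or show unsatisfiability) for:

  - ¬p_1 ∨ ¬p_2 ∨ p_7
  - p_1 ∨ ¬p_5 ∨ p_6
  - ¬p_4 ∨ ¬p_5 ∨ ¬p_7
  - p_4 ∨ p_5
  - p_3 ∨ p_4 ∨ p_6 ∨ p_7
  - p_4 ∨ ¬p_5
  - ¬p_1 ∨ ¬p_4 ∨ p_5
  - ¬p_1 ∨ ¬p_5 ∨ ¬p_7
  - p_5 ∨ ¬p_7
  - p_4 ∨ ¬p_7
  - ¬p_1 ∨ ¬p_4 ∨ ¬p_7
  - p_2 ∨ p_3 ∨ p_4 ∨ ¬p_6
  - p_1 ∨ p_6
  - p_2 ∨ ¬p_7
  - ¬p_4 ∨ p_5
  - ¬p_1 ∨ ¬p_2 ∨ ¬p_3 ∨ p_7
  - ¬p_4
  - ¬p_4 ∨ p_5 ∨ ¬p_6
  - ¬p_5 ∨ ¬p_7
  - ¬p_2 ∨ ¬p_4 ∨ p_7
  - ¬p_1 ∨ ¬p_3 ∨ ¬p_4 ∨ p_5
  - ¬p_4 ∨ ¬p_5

No satisfying assignment exists.

Case p_4 = True:
  Clause (¬p_4) is falsified — contradiction.
Case p_4 = False:
  (p_4 ∨ p_5) forces p_5 = True.
  Clause (p_4 ∨ ¬p_5) is falsified — contradiction.
Both cases fail, so the formula is unsatisfiable.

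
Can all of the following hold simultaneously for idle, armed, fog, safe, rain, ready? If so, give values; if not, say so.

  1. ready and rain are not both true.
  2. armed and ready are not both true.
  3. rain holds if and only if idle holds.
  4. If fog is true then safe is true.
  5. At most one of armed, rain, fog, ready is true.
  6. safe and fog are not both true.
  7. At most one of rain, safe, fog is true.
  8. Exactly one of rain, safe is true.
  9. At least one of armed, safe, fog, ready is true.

idle=F, armed=F, fog=F, safe=T, rain=F, ready=F

  (1) ready=F, rain=F — not both ✓
  (2) armed=F, ready=F — not both ✓
  (3) rain=F, idle=F — same ✓
  (4) fog=F ⇒ safe: vacuous ✓
  (5) {armed, rain, fog, ready}: 0 true — at most one ✓
  (6) safe=T, fog=F — not both ✓
  (7) {rain, safe, fog}: 1 true — at most one ✓
  (8) {rain, safe}: 1 true — exactly one ✓
  (9) {armed, safe, fog, ready}: 1 true — at least one ✓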